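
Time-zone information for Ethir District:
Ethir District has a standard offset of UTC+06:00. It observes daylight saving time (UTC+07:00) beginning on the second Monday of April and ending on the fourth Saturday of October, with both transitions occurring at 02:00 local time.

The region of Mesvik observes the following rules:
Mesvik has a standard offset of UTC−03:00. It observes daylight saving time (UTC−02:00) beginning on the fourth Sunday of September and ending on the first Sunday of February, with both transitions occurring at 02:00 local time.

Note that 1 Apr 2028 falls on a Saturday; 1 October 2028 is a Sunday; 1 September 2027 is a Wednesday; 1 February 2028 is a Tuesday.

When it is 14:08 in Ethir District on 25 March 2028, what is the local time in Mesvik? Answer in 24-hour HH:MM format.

1 April 2028 is a Saturday, so the first Monday is April 3 and the second is April 10.
1 October 2028 is a Sunday, so the first Saturday is October 7 and the fourth is October 28.
25 March 2028 does not fall between 10 April and 28 October, so daylight saving is not in effect and Ethir District is at UTC+06:00.
14:08 Ethir District − 6h = 08:08 UTC.
1 September 2027 is a Wednesday, so the first Sunday is September 5 and the fourth is September 26.
1 February 2028 is a Tuesday, so the first Sunday is February 6.
At the standard offset (UTC−03:00), 08:08 UTC − 3h = 05:08 Mesvik standard time.
The standard-time date in Mesvik, 25 March 2028, is outside the daylight-saving period (26 September 2027 – 6 February 2028), so Mesvik is on standard time, UTC−03:00.
08:08 UTC − 3h = 05:08 Mesvik.

05:08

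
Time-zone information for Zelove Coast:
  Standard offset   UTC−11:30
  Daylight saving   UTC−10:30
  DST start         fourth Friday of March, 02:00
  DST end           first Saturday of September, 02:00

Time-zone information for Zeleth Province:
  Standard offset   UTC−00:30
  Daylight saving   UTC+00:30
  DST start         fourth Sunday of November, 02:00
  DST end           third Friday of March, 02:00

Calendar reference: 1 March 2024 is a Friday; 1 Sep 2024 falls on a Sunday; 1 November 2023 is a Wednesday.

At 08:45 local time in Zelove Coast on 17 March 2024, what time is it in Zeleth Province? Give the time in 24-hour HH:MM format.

19:45

1 March 2024 is a Friday, so the first Friday is March 1 and the fourth is March 22.
1 September 2024 is a Sunday, so the first Saturday is September 7.
Daylight saving runs 22 March – 7 September; 17 March 2024 is outside that window, so Zelove Coast is on standard time at UTC−11:30.
08:45 Zelove Coast + 11h30m = 20:15 UTC.
1 November 2023 is a Wednesday, so the first Sunday is November 5 and the fourth is November 26.
1 March 2024 is a Friday, so the first Friday is March 1 and the third is March 15.
At the standard offset (UTC−00:30), 20:15 UTC − 0h30m = 19:45 Zeleth Province standard time.
The standard-time date in Zeleth Province, 17 March 2024, does not fall between 26 November 2023 and 15 March 2024, so daylight saving is not in effect and Zeleth Province is at UTC−00:30.
20:15 UTC − 0h30m = 19:45 Zeleth Province.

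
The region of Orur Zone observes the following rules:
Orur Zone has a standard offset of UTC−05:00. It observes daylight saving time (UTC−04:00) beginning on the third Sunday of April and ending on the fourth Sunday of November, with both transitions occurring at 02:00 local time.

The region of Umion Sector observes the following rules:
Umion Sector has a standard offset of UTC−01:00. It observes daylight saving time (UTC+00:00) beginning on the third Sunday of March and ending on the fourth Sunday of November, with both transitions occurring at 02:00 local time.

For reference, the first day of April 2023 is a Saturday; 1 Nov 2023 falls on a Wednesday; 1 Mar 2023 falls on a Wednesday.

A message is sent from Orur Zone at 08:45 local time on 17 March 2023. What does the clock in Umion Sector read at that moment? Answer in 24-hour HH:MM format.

12:45

1 April 2023 is a Saturday, so the first Sunday is April 2 and the third is April 16.
1 November 2023 is a Wednesday, so the first Sunday is November 5 and the fourth is November 26.
17 March 2023 is outside the daylight-saving period (16 April – 26 November), so Orur Zone is on standard time, UTC−05:00.
08:45 Orur Zone + 5h = 13:45 UTC.
1 March 2023 is a Wednesday, so the first Sunday is March 5 and the third is March 19.
1 November 2023 is a Wednesday, so the first Sunday is November 5 and the fourth is November 26.
At the standard offset (UTC−01:00), 13:45 UTC − 1h = 12:45 Umion Sector standard time.
The standard-time date in Umion Sector, 17 March 2023, is outside the daylight-saving period (19 March – 26 November), so Umion Sector is on standard time, UTC−01:00.
13:45 UTC − 1h = 12:45 Umion Sector.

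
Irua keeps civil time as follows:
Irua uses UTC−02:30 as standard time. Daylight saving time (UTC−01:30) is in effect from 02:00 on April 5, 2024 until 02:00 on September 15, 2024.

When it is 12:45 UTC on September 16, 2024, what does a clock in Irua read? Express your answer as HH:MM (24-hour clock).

At the standard offset (UTC−02:30), 12:45 UTC − 2h30m = 10:15 Irua standard time.
Daylight saving runs 5 April – 15 September; the standard-time date in Irua, September 16, 2024, is outside that window, so Irua is on standard time at UTC−02:30.
12:45 UTC − 2h30m = 10:15 local.

10:15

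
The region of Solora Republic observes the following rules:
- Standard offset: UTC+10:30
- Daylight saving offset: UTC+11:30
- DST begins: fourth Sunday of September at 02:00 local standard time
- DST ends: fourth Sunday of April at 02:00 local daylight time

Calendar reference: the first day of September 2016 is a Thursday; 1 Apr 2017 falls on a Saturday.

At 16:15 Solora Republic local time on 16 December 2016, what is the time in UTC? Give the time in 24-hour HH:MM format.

1 September 2016 is a Thursday, so the first Sunday is September 4 and the fourth is September 25.
1 April 2017 is a Saturday, so the first Sunday is April 2 and the fourth is April 23.
16 December 2016 falls between 25 September 2016 and 23 April 2017, so daylight saving is in effect and Solora Republic is at UTC+11:30.
16:15 local − 11h30m = 04:45 UTC.

04:45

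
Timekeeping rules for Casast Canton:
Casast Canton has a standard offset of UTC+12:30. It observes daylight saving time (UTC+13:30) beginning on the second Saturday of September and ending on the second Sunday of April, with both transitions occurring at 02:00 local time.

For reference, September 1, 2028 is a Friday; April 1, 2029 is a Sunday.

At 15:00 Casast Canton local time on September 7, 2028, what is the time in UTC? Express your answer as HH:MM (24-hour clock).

02:30

1 September 2028 is a Friday, so the first Saturday is September 2 and the second is September 9.
1 April 2029 is a Sunday, so the first Sunday is April 1 and the second is April 8.
Daylight saving runs 9 September 2028 – 8 April 2029; September 7, 2028 is outside that window, so Casast Canton is on standard time at UTC+12:30.
15:00 local − 12h30m = 02:30 UTC.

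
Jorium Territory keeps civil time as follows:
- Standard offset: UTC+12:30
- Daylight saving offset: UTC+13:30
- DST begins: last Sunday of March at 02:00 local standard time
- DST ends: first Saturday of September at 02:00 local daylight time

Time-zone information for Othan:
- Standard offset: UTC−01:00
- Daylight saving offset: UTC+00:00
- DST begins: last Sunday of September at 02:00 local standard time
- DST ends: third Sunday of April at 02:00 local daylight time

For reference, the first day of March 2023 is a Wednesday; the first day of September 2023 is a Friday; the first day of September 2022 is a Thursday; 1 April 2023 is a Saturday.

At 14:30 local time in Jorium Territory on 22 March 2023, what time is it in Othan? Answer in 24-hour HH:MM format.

02:00

1 March 2023 is a Wednesday, so Sundays fall on 5, 12, 19, 26; the last is March 26.
1 September 2023 is a Friday, so the first Saturday is September 2.
Daylight saving runs 26 March – 2 September; 22 March 2023 is outside that window, so Jorium Territory is on standard time at UTC+12:30.
14:30 Jorium Territory − 12h30m = 02:00 UTC.
1 September 2022 is a Thursday, so Sundays fall on 4, 11, 18, 25; the last is September 25.
1 April 2023 is a Saturday, so the first Sunday is April 2 and the third is April 16.
At the standard offset (UTC−01:00), 02:00 UTC − 1h = 01:00 Othan standard time.
Daylight saving runs 25 September 2022 – 16 April 2023; the standard-time date in Othan, 22 March 2023, is inside that window, so Othan is at UTC+00:00.
02:00 UTC + 0h = 02:00 Othan.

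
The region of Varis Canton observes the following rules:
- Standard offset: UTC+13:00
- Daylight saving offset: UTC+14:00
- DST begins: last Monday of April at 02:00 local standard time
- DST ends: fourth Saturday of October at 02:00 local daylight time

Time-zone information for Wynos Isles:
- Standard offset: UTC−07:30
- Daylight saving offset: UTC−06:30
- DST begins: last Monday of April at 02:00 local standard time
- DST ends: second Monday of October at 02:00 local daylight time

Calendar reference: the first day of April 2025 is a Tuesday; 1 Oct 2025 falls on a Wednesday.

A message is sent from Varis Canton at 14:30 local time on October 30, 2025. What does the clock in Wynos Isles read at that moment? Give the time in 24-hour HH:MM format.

1 April 2025 is a Tuesday, so Mondays fall on 7, 14, 21, 28; the last is April 28.
1 October 2025 is a Wednesday, so the first Saturday is October 4 and the fourth is October 25.
October 30, 2025 does not fall between 28 April and 25 October, so daylight saving is not in effect and Varis Canton is at UTC+13:00.
14:30 Varis Canton − 13h = 01:30 UTC.
1 April 2025 is a Tuesday, so Mondays fall on 7, 14, 21, 28; the last is April 28.
1 October 2025 is a Wednesday, so the first Monday is October 6 and the second is October 13.
At the standard offset (UTC−07:30), 01:30 UTC − 7h30m = 18:00 Wynos Isles standard time (rolling into the previous day, 29 October 2025).
The standard-time date in Wynos Isles, October 29, 2025, is outside the daylight-saving period (28 April – 13 October), so Wynos Isles is on standard time, UTC−07:30.
01:30 UTC − 7h30m = 18:00 Wynos Isles (rolling into the previous day, 29 October 2025).

18:00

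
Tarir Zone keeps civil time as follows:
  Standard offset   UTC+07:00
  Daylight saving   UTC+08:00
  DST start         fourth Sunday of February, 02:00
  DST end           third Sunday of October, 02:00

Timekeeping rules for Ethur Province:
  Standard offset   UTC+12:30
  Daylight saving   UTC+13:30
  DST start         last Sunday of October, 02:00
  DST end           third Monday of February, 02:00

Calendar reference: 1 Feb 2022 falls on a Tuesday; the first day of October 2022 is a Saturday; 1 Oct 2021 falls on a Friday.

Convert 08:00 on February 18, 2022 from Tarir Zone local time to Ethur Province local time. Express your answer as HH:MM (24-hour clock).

14:30

1 February 2022 is a Tuesday, so the first Sunday is February 6 and the fourth is February 27.
1 October 2022 is a Saturday, so the first Sunday is October 2 and the third is October 16.
February 18, 2022 does not fall between 27 February and 16 October, so daylight saving is not in effect and Tarir Zone is at UTC+07:00.
08:00 Tarir Zone − 7h = 01:00 UTC.
1 October 2021 is a Friday, so Sundays fall on 3, 10, 17, 24, 31; the last is October 31.
1 February 2022 is a Tuesday, so the first Monday is February 7 and the third is February 21.
At the standard offset (UTC+12:30), 01:00 UTC + 12h30m = 13:30 Ethur Province standard time.
Daylight saving runs 31 October 2021 – 21 February 2022; the standard-time date in Ethur Province, February 18, 2022, is inside that window, so Ethur Province is at UTC+13:30.
01:00 UTC + 13h30m = 14:30 Ethur Province.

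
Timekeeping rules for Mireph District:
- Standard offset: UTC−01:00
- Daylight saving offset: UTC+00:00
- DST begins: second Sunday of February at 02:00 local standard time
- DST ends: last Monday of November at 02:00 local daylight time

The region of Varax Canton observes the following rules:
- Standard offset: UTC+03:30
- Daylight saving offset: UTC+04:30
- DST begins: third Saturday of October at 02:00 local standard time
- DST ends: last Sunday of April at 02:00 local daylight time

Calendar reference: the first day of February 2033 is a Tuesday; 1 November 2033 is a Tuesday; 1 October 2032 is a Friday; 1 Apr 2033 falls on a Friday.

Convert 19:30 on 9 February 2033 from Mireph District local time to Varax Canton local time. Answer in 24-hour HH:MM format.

1 February 2033 is a Tuesday, so the first Sunday is February 6 and the second is February 13.
1 November 2033 is a Tuesday, so Mondays fall on 7, 14, 21, 28; the last is November 28.
Daylight saving runs 13 February – 28 November; 9 February 2033 is outside that window, so Mireph District is on standard time at UTC−01:00.
19:30 Mireph District + 1h = 20:30 UTC.
1 October 2032 is a Friday, so the first Saturday is October 2 and the third is October 16.
1 April 2033 is a Friday, so Sundays fall on 3, 10, 17, 24; the last is April 24.
At the standard offset (UTC+03:30), 20:30 UTC + 3h30m = 00:00 Varax Canton standard time (rolling into the next day, 10 February 2033).
The standard-time date in Varax Canton, 10 February 2033, falls between 16 October 2032 and 24 April 2033, so daylight saving is in effect and Varax Canton is at UTC+04:30.
20:30 UTC + 4h30m = 01:00 Varax Canton (rolling into the next day, 10 February 2033).

01:00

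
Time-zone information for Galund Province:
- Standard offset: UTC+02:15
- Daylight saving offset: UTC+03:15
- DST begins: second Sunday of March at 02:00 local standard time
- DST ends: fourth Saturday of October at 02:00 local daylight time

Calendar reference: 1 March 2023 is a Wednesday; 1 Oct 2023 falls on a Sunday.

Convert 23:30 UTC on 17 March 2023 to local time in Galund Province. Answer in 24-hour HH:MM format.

1 March 2023 is a Wednesday, so the first Sunday is March 5 and the second is March 12.
1 October 2023 is a Sunday, so the first Saturday is October 7 and the fourth is October 28.
At the standard offset (UTC+02:15), 23:30 UTC + 2h15m = 01:45 Galund Province standard time (rolling into the next day, 18 March 2023).
The standard-time date in Galund Province, 18 March 2023, lies within the daylight-saving period (12 March – 28 October), so Galund Province is on daylight time, UTC+03:15.
23:30 UTC + 3h15m = 02:45 local (rolling into the next day, 18 March 2023).

02:45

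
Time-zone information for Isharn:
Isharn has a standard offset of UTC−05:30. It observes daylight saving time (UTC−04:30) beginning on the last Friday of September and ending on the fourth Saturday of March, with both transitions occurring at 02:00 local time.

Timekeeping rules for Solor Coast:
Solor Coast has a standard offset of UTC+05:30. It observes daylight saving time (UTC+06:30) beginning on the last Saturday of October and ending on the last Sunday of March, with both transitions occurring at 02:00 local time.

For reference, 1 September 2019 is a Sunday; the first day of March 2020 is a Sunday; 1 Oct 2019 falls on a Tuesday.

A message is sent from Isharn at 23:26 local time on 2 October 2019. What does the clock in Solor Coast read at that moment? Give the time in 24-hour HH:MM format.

09:26

1 September 2019 is a Sunday, so Fridays fall on 6, 13, 20, 27; the last is September 27.
1 March 2020 is a Sunday, so the first Saturday is March 7 and the fourth is March 28.
Daylight saving runs 27 September 2019 – 28 March 2020; 2 October 2019 is inside that window, so Isharn is at UTC−04:30.
23:26 Isharn + 4h30m = 03:56 UTC (rolling into the next day, 3 October 2019).
1 October 2019 is a Tuesday, so Saturdays fall on 5, 12, 19, 26; the last is October 26.
1 March 2020 is a Sunday, so Sundays fall on 1, 8, 15, 22, 29; the last is March 29.
At the standard offset (UTC+05:30), 03:56 UTC + 5h30m = 09:26 Solor Coast standard time.
The standard-time date in Solor Coast, 3 October 2019, does not fall between 26 October 2019 and 29 March 2020, so daylight saving is not in effect and Solor Coast is at UTC+05:30.
03:56 UTC + 5h30m = 09:26 Solor Coast.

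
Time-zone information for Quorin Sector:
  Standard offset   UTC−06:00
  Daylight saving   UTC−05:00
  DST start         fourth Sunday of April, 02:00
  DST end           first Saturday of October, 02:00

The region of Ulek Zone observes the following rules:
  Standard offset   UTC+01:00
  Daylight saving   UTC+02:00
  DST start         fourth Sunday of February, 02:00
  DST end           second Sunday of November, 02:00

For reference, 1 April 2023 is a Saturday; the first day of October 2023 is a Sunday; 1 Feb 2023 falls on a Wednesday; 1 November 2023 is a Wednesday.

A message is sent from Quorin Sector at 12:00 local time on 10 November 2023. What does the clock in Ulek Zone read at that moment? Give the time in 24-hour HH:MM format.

1 April 2023 is a Saturday, so the first Sunday is April 2 and the fourth is April 23.
1 October 2023 is a Sunday, so the first Saturday is October 7.
Daylight saving runs 23 April – 7 October; 10 November 2023 is outside that window, so Quorin Sector is on standard time at UTC−06:00.
12:00 Quorin Sector + 6h = 18:00 UTC.
1 February 2023 is a Wednesday, so the first Sunday is February 5 and the fourth is February 26.
1 November 2023 is a Wednesday, so the first Sunday is November 5 and the second is November 12.
At the standard offset (UTC+01:00), 18:00 UTC + 1h = 19:00 Ulek Zone standard time.
Daylight saving runs 26 February – 12 November; the standard-time date in Ulek Zone, 10 November 2023, is inside that window, so Ulek Zone is at UTC+02:00.
18:00 UTC + 2h = 20:00 Ulek Zone.

20:00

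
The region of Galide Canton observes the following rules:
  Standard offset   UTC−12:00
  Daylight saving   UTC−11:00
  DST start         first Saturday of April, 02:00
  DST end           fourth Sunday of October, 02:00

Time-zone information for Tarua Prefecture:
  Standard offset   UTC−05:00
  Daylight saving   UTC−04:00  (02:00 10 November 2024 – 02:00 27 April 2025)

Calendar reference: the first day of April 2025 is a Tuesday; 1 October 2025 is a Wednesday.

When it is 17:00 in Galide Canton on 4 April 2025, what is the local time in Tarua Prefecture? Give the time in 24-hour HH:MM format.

1 April 2025 is a Tuesday, so the first Saturday is April 5.
1 October 2025 is a Wednesday, so the first Sunday is October 5 and the fourth is October 26.
4 April 2025 is outside the daylight-saving period (5 April – 26 October), so Galide Canton is on standard time, UTC−12:00.
17:00 Galide Canton + 12h = 05:00 UTC (rolling into the next day, 5 April 2025).
At the standard offset (UTC−05:00), 05:00 UTC − 5h = 00:00 Tarua Prefecture standard time.
The standard-time date in Tarua Prefecture, 5 April 2025, falls between 10 November 2024 and 27 April 2025, so daylight saving is in effect and Tarua Prefecture is at UTC−04:00.
05:00 UTC − 4h = 01:00 Tarua Prefecture.

01:00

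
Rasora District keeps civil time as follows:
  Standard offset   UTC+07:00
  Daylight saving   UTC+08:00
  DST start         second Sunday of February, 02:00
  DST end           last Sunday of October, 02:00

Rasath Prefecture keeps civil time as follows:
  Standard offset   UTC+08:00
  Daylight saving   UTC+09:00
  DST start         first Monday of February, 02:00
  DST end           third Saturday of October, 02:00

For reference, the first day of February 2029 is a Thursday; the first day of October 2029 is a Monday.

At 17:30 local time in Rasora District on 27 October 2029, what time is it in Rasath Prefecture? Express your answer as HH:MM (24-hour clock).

1 February 2029 is a Thursday, so the first Sunday is February 4 and the second is February 11.
1 October 2029 is a Monday, so Sundays fall on 7, 14, 21, 28; the last is October 28.
Daylight saving runs 11 February – 28 October; 27 October 2029 is inside that window, so Rasora District is at UTC+08:00.
17:30 Rasora District − 8h = 09:30 UTC.
1 February 2029 is a Thursday, so the first Monday is February 5.
1 October 2029 is a Monday, so the first Saturday is October 6 and the third is October 20.
At the standard offset (UTC+08:00), 09:30 UTC + 8h = 17:30 Rasath Prefecture standard time.
The standard-time date in Rasath Prefecture, 27 October 2029, is outside the daylight-saving period (5 February – 20 October), so Rasath Prefecture is on standard time, UTC+08:00.
09:30 UTC + 8h = 17:30 Rasath Prefecture.

17:30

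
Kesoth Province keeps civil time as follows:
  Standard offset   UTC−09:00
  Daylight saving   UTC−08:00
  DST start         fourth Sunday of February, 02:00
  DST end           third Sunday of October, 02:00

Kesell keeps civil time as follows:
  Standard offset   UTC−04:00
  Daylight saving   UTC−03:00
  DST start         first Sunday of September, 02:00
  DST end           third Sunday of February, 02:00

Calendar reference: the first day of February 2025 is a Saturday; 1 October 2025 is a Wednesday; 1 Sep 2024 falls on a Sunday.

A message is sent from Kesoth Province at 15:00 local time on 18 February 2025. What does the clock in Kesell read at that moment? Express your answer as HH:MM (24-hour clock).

1 February 2025 is a Saturday, so the first Sunday is February 2 and the fourth is February 23.
1 October 2025 is a Wednesday, so the first Sunday is October 5 and the third is October 19.
18 February 2025 does not fall between 23 February and 19 October, so daylight saving is not in effect and Kesoth Province is at UTC−09:00.
15:00 Kesoth Province + 9h = 00:00 UTC (rolling into the next day, 19 February 2025).
1 September 2024 is a Sunday, so the first Sunday is September 1.
1 February 2025 is a Saturday, so the first Sunday is February 2 and the third is February 16.
At the standard offset (UTC−04:00), 00:00 UTC − 4h = 20:00 Kesell standard time (rolling into the previous day, 18 February 2025).
Daylight saving runs 1 September 2024 – 16 February 2025; the standard-time date in Kesell, 18 February 2025, is outside that window, so Kesell is on standard time at UTC−04:00.
00:00 UTC − 4h = 20:00 Kesell (rolling into the previous day, 18 February 2025).

20:00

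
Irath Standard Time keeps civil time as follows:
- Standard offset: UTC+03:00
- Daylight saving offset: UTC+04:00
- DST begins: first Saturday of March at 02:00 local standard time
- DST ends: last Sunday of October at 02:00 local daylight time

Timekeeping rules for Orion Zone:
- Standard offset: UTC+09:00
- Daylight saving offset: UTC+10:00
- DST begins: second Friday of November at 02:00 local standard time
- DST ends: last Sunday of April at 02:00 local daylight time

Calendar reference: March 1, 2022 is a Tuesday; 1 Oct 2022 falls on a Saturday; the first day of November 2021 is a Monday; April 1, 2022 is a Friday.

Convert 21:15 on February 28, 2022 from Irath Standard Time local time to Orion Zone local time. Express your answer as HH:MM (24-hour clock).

1 March 2022 is a Tuesday, so the first Saturday is March 5.
1 October 2022 is a Saturday, so Sundays fall on 2, 9, 16, 23, 30; the last is October 30.
February 28, 2022 is outside the daylight-saving period (5 March – 30 October), so Irath Standard Time is on standard time, UTC+03:00.
21:15 Irath Standard Time − 3h = 18:15 UTC.
1 November 2021 is a Monday, so the first Friday is November 5 and the second is November 12.
1 April 2022 is a Friday, so Sundays fall on 3, 10, 17, 24; the last is April 24.
At the standard offset (UTC+09:00), 18:15 UTC + 9h = 03:15 Orion Zone standard time (rolling into the next day, 1 March 2022).
The standard-time date in Orion Zone, March 1, 2022, lies within the daylight-saving period (12 November 2021 – 24 April 2022), so Orion Zone is on daylight time, UTC+10:00.
18:15 UTC + 10h = 04:15 Orion Zone (rolling into the next day, 1 March 2022).

04:15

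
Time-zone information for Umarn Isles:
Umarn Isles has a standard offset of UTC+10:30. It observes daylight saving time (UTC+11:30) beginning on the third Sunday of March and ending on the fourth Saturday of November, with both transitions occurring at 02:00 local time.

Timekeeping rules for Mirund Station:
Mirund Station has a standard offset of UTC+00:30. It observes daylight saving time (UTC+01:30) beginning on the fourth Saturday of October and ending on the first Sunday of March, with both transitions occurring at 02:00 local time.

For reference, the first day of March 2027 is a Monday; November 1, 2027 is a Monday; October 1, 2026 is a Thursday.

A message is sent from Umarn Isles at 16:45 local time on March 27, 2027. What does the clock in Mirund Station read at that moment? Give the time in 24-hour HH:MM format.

1 March 2027 is a Monday, so the first Sunday is March 7 and the third is March 21.
1 November 2027 is a Monday, so the first Saturday is November 6 and the fourth is November 27.
Daylight saving runs 21 March – 27 November; March 27, 2027 is inside that window, so Umarn Isles is at UTC+11:30.
16:45 Umarn Isles − 11h30m = 05:15 UTC.
1 October 2026 is a Thursday, so the first Saturday is October 3 and the fourth is October 24.
1 March 2027 is a Monday, so the first Sunday is March 7.
At the standard offset (UTC+00:30), 05:15 UTC + 0h30m = 05:45 Mirund Station standard time.
The standard-time date in Mirund Station, March 27, 2027, is outside the daylight-saving period (24 October 2026 – 7 March 2027), so Mirund Station is on standard time, UTC+00:30.
05:15 UTC + 0h30m = 05:45 Mirund Station.

05:45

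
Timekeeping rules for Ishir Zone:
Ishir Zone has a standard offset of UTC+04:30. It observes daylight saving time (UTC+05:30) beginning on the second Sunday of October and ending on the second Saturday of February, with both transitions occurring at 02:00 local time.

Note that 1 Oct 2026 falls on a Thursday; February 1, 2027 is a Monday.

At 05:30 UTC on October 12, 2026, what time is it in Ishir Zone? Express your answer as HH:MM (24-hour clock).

1 October 2026 is a Thursday, so the first Sunday is October 4 and the second is October 11.
1 February 2027 is a Monday, so the first Saturday is February 6 and the second is February 13.
At the standard offset (UTC+04:30), 05:30 UTC + 4h30m = 10:00 Ishir Zone standard time.
Daylight saving runs 11 October 2026 – 13 February 2027; the standard-time date in Ishir Zone, October 12, 2026, is inside that window, so Ishir Zone is at UTC+05:30.
05:30 UTC + 5h30m = 11:00 local.

11:00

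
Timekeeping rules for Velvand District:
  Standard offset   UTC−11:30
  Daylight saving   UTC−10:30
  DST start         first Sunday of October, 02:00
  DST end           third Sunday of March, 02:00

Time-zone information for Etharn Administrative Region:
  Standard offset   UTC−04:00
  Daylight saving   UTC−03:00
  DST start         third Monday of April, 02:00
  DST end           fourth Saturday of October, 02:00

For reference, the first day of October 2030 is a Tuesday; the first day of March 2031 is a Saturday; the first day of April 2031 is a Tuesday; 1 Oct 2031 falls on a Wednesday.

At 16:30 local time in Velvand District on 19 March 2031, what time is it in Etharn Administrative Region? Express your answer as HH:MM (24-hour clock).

00:00

1 October 2030 is a Tuesday, so the first Sunday is October 6.
1 March 2031 is a Saturday, so the first Sunday is March 2 and the third is March 16.
19 March 2031 is outside the daylight-saving period (6 October 2030 – 16 March 2031), so Velvand District is on standard time, UTC−11:30.
16:30 Velvand District + 11h30m = 04:00 UTC (rolling into the next day, 20 March 2031).
1 April 2031 is a Tuesday, so the first Monday is April 7 and the third is April 21.
1 October 2031 is a Wednesday, so the first Saturday is October 4 and the fourth is October 25.
At the standard offset (UTC−04:00), 04:00 UTC − 4h = 00:00 Etharn Administrative Region standard time.
Daylight saving runs 21 April – 25 October; the standard-time date in Etharn Administrative Region, 20 March 2031, is outside that window, so Etharn Administrative Region is on standard time at UTC−04:00.
04:00 UTC − 4h = 00:00 Etharn Administrative Region.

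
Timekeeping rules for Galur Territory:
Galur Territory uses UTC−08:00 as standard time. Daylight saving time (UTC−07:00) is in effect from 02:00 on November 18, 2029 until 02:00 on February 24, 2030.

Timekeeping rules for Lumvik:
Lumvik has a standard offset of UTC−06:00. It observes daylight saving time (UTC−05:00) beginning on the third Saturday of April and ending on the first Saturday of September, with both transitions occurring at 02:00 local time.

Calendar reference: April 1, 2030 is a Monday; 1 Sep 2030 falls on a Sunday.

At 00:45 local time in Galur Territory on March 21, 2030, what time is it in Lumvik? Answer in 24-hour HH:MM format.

02:45

March 21, 2030 does not fall between 18 November 2029 and 24 February 2030, so daylight saving is not in effect and Galur Territory is at UTC−08:00.
00:45 Galur Territory + 8h = 08:45 UTC.
1 April 2030 is a Monday, so the first Saturday is April 6 and the third is April 20.
1 September 2030 is a Sunday, so the first Saturday is September 7.
At the standard offset (UTC−06:00), 08:45 UTC − 6h = 02:45 Lumvik standard time.
The standard-time date in Lumvik, March 21, 2030, does not fall between 20 April and 7 September, so daylight saving is not in effect and Lumvik is at UTC−06:00.
08:45 UTC − 6h = 02:45 Lumvik.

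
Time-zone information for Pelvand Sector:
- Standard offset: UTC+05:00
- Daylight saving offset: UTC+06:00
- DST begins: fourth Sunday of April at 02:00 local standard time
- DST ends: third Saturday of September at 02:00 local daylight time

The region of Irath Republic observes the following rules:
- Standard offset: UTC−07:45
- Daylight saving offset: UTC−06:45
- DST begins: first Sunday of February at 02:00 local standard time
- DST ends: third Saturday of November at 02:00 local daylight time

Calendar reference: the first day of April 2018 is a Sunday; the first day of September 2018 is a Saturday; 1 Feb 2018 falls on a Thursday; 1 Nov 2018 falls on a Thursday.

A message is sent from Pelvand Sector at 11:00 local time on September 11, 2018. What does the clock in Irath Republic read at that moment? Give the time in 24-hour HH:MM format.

22:15

1 April 2018 is a Sunday, so the first Sunday is April 1 and the fourth is April 22.
1 September 2018 is a Saturday, so the first Saturday is September 1 and the third is September 15.
September 11, 2018 falls between 22 April and 15 September, so daylight saving is in effect and Pelvand Sector is at UTC+06:00.
11:00 Pelvand Sector − 6h = 05:00 UTC.
1 February 2018 is a Thursday, so the first Sunday is February 4.
1 November 2018 is a Thursday, so the first Saturday is November 3 and the third is November 17.
At the standard offset (UTC−07:45), 05:00 UTC − 7h45m = 21:15 Irath Republic standard time (rolling into the previous day, 10 September 2018).
The standard-time date in Irath Republic, September 10, 2018, falls between 4 February and 17 November, so daylight saving is in effect and Irath Republic is at UTC−06:45.
05:00 UTC − 6h45m = 22:15 Irath Republic (rolling into the previous day, 10 September 2018).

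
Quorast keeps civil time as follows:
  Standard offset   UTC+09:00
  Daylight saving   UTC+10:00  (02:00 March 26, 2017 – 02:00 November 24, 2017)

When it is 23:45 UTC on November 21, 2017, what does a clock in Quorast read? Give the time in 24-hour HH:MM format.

09:45

At the standard offset (UTC+09:00), 23:45 UTC + 9h = 08:45 Quorast standard time (rolling into the next day, 22 November 2017).
Daylight saving runs 26 March – 24 November; the standard-time date in Quorast, November 22, 2017, is inside that window, so Quorast is at UTC+10:00.
23:45 UTC + 10h = 09:45 local (rolling into the next day, 22 November 2017).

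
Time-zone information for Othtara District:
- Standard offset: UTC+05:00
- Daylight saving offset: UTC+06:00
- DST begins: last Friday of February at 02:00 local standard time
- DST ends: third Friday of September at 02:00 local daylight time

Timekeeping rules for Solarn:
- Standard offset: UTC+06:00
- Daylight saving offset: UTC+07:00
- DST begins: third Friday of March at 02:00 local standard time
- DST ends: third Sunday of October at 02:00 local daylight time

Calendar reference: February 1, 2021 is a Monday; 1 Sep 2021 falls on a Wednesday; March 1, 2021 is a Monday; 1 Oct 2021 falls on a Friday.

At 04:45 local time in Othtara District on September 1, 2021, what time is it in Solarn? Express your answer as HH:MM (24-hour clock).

05:45

1 February 2021 is a Monday, so Fridays fall on 5, 12, 19, 26; the last is February 26.
1 September 2021 is a Wednesday, so the first Friday is September 3 and the third is September 17.
Daylight saving runs 26 February – 17 September; September 1, 2021 is inside that window, so Othtara District is at UTC+06:00.
04:45 Othtara District − 6h = 22:45 UTC (rolling into the previous day, 31 August 2021).
1 March 2021 is a Monday, so the first Friday is March 5 and the third is March 19.
1 October 2021 is a Friday, so the first Sunday is October 3 and the third is October 17.
At the standard offset (UTC+06:00), 22:45 UTC + 6h = 04:45 Solarn standard time (rolling into the next day, 1 September 2021).
The standard-time date in Solarn, September 1, 2021, falls between 19 March and 17 October, so daylight saving is in effect and Solarn is at UTC+07:00.
22:45 UTC + 7h = 05:45 Solarn (rolling into the next day, 1 September 2021).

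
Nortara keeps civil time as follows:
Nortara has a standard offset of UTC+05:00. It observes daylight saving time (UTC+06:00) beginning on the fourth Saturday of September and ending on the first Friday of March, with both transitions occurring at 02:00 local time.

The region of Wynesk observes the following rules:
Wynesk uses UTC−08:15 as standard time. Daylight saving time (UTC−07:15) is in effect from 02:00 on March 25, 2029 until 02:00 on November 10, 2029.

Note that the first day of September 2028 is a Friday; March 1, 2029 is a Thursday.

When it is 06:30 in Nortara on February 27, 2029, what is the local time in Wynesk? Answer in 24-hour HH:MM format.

16:15

1 September 2028 is a Friday, so the first Saturday is September 2 and the fourth is September 23.
1 March 2029 is a Thursday, so the first Friday is March 2.
Daylight saving runs 23 September 2028 – 2 March 2029; February 27, 2029 is inside that window, so Nortara is at UTC+06:00.
06:30 Nortara − 6h = 00:30 UTC.
At the standard offset (UTC−08:15), 00:30 UTC − 8h15m = 16:15 Wynesk standard time (rolling into the previous day, 26 February 2029).
The standard-time date in Wynesk, February 26, 2029, is outside the daylight-saving period (25 March – 10 November), so Wynesk is on standard time, UTC−08:15.
00:30 UTC − 8h15m = 16:15 Wynesk (rolling into the previous day, 26 February 2029).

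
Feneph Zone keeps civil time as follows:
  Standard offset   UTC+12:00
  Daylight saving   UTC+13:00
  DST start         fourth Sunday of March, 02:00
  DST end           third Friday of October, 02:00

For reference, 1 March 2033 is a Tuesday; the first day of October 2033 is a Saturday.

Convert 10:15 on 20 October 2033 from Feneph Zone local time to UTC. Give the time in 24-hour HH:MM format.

1 March 2033 is a Tuesday, so the first Sunday is March 6 and the fourth is March 27.
1 October 2033 is a Saturday, so the first Friday is October 7 and the third is October 21.
20 October 2033 lies within the daylight-saving period (27 March – 21 October), so Feneph Zone is on daylight time, UTC+13:00.
10:15 local − 13h = 21:15 UTC (rolling into the previous day, 19 October 2033).

21:15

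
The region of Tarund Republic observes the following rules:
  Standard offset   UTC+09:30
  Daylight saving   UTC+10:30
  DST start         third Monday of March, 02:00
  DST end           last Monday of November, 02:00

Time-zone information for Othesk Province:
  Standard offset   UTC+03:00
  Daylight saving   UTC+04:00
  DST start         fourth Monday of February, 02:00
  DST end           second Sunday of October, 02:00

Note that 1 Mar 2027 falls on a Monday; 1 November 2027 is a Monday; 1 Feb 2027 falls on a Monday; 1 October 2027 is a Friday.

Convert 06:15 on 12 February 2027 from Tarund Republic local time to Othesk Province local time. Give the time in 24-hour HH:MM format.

23:45

1 March 2027 is a Monday, so the first Monday is March 1 and the third is March 15.
1 November 2027 is a Monday, so Mondays fall on 1, 8, 15, 22, 29; the last is November 29.
12 February 2027 does not fall between 15 March and 29 November, so daylight saving is not in effect and Tarund Republic is at UTC+09:30.
06:15 Tarund Republic − 9h30m = 20:45 UTC (rolling into the previous day, 11 February 2027).
1 February 2027 is a Monday, so the first Monday is February 1 and the fourth is February 22.
1 October 2027 is a Friday, so the first Sunday is October 3 and the second is October 10.
At the standard offset (UTC+03:00), 20:45 UTC + 3h = 23:45 Othesk Province standard time.
The standard-time date in Othesk Province, 11 February 2027, is outside the daylight-saving period (22 February – 10 October), so Othesk Province is on standard time, UTC+03:00.
20:45 UTC + 3h = 23:45 Othesk Province.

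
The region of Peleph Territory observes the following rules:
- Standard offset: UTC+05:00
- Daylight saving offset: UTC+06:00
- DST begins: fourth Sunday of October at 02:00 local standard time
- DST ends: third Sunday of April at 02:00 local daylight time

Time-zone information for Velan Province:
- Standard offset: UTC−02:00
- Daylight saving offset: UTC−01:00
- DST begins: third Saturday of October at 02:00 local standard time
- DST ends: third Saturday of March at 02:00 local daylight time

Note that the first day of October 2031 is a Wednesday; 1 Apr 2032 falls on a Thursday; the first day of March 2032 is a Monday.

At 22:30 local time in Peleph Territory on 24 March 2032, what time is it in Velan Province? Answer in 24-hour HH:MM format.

14:30

1 October 2031 is a Wednesday, so the first Sunday is October 5 and the fourth is October 26.
1 April 2032 is a Thursday, so the first Sunday is April 4 and the third is April 18.
24 March 2032 lies within the daylight-saving period (26 October 2031 – 18 April 2032), so Peleph Territory is on daylight time, UTC+06:00.
22:30 Peleph Territory − 6h = 16:30 UTC.
1 October 2031 is a Wednesday, so the first Saturday is October 4 and the third is October 18.
1 March 2032 is a Monday, so the first Saturday is March 6 and the third is March 20.
At the standard offset (UTC−02:00), 16:30 UTC − 2h = 14:30 Velan Province standard time.
The standard-time date in Velan Province, 24 March 2032, is outside the daylight-saving period (18 October 2031 – 20 March 2032), so Velan Province is on standard time, UTC−02:00.
16:30 UTC − 2h = 14:30 Velan Province.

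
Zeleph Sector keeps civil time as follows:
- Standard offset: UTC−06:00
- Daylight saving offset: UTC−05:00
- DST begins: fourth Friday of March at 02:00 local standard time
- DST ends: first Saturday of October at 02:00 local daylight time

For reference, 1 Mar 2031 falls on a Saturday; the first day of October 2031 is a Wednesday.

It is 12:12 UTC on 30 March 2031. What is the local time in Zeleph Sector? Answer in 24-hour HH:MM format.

1 March 2031 is a Saturday, so the first Friday is March 7 and the fourth is March 28.
1 October 2031 is a Wednesday, so the first Saturday is October 4.
At the standard offset (UTC−06:00), 12:12 UTC − 6h = 06:12 Zeleph Sector standard time.
The standard-time date in Zeleph Sector, 30 March 2031, falls between 28 March and 4 October, so daylight saving is in effect and Zeleph Sector is at UTC−05:00.
12:12 UTC − 5h = 07:12 local.

07:12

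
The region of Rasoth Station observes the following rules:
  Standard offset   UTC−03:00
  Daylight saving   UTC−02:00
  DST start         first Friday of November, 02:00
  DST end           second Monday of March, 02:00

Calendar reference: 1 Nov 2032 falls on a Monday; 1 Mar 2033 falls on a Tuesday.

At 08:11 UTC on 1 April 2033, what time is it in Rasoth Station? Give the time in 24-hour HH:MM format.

05:11

1 November 2032 is a Monday, so the first Friday is November 5.
1 March 2033 is a Tuesday, so the first Monday is March 7 and the second is March 14.
At the standard offset (UTC−03:00), 08:11 UTC − 3h = 05:11 Rasoth Station standard time.
The standard-time date in Rasoth Station, 1 April 2033, is outside the daylight-saving period (5 November 2032 – 14 March 2033), so Rasoth Station is on standard time, UTC−03:00.
08:11 UTC − 3h = 05:11 local.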